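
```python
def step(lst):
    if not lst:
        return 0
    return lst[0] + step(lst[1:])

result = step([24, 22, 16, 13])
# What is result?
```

24 + 22 + 16 + 13 + 0 = 75

Answer: 75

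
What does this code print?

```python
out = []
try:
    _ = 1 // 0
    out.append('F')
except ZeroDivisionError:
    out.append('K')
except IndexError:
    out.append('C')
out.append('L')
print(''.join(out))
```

Execution trace: 'K' (except ZeroDivisionError) → 'L' (after the try/except). Output: KL

Answer: KL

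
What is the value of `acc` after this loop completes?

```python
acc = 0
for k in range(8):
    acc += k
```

Sum of 0 to 7 = 28
`acc` takes the values: 0 → 1 → 3 → 6 → 10 → 15 → 21 → 28

Answer: 28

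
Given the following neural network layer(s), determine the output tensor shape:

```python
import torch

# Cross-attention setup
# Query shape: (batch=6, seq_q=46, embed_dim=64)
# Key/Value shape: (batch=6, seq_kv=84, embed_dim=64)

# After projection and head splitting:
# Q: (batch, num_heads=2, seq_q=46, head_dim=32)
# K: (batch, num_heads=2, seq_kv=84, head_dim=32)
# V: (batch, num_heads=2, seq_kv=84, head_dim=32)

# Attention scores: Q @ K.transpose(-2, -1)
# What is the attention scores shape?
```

Input: (6, 46, 64) -> Output: (6, 2, 46, 84)

Answer: (6, 2, 46, 84)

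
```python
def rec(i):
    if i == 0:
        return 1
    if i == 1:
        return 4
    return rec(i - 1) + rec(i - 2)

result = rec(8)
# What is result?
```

Build up from base cases: rec(0)=1, rec(1)=4, rec(2)=5, rec(3)=9, rec(4)=14, rec(5)=23, rec(6)=37, ..., rec(8)=97

Answer: 97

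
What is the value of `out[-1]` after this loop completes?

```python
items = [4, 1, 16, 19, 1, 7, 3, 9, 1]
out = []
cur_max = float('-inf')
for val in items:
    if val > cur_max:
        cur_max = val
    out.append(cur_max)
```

Running max ends at 19
`out` takes the values: [] → [4] → [4, 4] → [4, 4, 16] → [4, 4, 16, 19] → [4, 4, 16, 19, 19] → [4, 4, 16, 19, 19, 19] → [4, 4, 16, 19, 19, 19, 19] → [4, 4, 16, 19, 19, 19, 19, 19] → [4, 4, 16, 19, 19, 19, 19, 19, 19]
So `out[-1]` = 19

Answer: 19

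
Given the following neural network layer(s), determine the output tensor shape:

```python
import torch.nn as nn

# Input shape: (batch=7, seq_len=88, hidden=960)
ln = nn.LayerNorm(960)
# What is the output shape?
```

Input: (7, 88, 960) -> Output: (7, 88, 960)

Answer: (7, 88, 960)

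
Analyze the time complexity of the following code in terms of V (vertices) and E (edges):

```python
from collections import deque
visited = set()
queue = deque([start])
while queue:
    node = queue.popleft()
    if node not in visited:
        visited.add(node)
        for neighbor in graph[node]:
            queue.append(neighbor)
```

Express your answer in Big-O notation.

This is Breadth-first search on a graph. Time complexity: O(V + E).

Answer: O(V + E)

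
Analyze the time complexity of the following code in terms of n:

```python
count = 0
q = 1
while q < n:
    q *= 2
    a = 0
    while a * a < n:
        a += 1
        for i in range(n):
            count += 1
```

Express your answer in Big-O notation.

Each loop level contributes: log n × √n × n. Multiplying the contributions gives O(n√n log n).

Answer: O(n√n log n)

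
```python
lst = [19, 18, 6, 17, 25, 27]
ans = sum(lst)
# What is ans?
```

Trace:
`lst = [19, 18, 6, 17, 25, 27]` → lst = [19, 18, 6, 17, 25, 27]
`ans = sum(lst)` → ans = 112
So ans = 112

Answer: 112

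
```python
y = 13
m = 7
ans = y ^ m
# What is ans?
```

Trace:
`y = 13` → y = 13
`m = 7` → m = 7
`ans = y ^ m` → ans = 10
So ans = 10

Answer: 10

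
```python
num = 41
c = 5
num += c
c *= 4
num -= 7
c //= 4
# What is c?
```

Trace:
`num = 41` → num = 41
`c = 5` → c = 5
`num += c` → num = 46
`c *= 4` → c = 20
`num -= 7` → num = 39
`c //= 4` → c = 5
So c = 5

Answer: 5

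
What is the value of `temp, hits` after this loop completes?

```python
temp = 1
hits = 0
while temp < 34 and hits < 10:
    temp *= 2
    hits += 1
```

Double until >= 34 or 10 iterations
`temp, hits` takes the values: (1, 0) → (2, 0) → (2, 1) → (4, 1) → (4, 2) → (8, 2) → (8, 3) → (16, 3) → (16, 4) → (32, 4) → (32, 5) → (64, 5) → (64, 6)

Answer: 64, 6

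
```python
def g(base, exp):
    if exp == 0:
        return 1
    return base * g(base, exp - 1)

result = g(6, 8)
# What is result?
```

g(6, 8) = 6 * 6 * 6 * 6 * 6 * 6 * 6 * 6 = 1679616

Answer: 1679616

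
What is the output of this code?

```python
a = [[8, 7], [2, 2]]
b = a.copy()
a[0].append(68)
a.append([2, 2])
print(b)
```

Key concept: shallow copy with nested lists.
Step by step:
`a = [[8, 7], [2, 2]]` → a = [[8, 7], [2, 2]]
`b = a.copy()` → b = [[8, 7], [2, 2]]
`a[0].append(68)` → a = [[8, 7, 68], [2, 2]]; b = [[8, 7, 68], [2, 2]]
`a.append([2, 2])` → a = [[8, 7, 68], [2, 2], [2, 2]]
`print(b)` → prints [[8, 7, 68], [2, 2]]

Answer: [[8, 7, 68], [2, 2]]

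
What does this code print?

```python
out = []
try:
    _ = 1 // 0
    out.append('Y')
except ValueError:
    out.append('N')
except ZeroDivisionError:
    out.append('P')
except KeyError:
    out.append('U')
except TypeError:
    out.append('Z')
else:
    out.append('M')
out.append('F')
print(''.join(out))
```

Execution trace: 'P' (except ZeroDivisionError) → 'F' (after the try/except). Output: PF

Answer: PF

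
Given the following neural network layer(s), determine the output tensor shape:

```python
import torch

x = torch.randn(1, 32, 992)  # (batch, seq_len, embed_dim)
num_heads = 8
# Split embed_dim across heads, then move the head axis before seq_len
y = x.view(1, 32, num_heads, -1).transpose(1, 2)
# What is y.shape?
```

Input: (1, 32, 992) -> head_dim = 992 // 8 = 124; after view: (1, 32, 8, 124) -> after transpose(1, 2): (1, 8, 32, 124) -> Output: (1, 8, 32, 124)

Answer: (1, 8, 32, 124)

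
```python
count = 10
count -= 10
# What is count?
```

Trace:
`count = 10` → count = 10
`count -= 10` → count = 0
So count = 0

Answer: 0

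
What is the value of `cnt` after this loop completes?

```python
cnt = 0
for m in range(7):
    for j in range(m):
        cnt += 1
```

Triangle number: 0+1+2+...+6
`cnt` takes the values: 0 → 1 → 2 → 3 → 4 → 5 → 6 → 7 → 8 → 9 → 10 → 11 → 12 → 13 → 14 → 15 → 16 → 17 → 18 → 19 → 20 → 21

Answer: 21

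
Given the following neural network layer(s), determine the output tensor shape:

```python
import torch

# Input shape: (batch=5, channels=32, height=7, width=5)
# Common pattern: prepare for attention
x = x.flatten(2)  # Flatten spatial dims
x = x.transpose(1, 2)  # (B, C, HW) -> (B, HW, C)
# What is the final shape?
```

Input: (5, 32, 7, 5) -> after flatten(2): (5, 32, 35) -> Output: (5, 35, 32)

Answer: (5, 35, 32)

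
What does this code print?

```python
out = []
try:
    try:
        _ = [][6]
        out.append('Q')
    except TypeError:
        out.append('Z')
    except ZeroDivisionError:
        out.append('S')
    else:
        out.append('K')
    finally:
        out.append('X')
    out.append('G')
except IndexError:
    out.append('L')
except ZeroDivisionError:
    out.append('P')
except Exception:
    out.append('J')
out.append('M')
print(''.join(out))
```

Execution trace: 'X' (inner finally) → 'L' (except IndexError) → 'M' (after the try/except). Output: XLM

Answer: XLM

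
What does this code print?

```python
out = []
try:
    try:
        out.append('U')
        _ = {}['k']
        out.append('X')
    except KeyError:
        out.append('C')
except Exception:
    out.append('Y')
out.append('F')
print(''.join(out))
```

Execution trace: 'U' (inner try body) → 'C' (inner except KeyError) → 'F' (after the try/except). Output: UCF

Answer: UCF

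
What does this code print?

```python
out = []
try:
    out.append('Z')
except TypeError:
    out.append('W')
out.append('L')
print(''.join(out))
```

Execution trace: 'Z' (try body, no exception) → 'L' (after the try/except). Output: ZL

Answer: ZL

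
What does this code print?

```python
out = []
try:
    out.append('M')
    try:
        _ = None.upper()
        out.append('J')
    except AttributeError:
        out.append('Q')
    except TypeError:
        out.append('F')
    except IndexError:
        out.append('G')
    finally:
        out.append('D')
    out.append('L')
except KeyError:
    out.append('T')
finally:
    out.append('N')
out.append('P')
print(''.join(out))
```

Execution trace: 'M' (try body) → 'Q' (inner except AttributeError) → 'D' (inner finally) → 'L' (try body, no exception) → 'N' (finally) → 'P' (after the try/except). Output: MQDLNP

Answer: MQDLNP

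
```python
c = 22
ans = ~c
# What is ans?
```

Trace:
`c = 22` → c = 22
`ans = ~c` → ans = -23
So ans = -23

Answer: -23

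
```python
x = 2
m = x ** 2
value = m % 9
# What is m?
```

Trace:
`x = 2` → x = 2
`m = x ** 2` → m = 4
`value = m % 9` → value = 4
So m = 4

Answer: 4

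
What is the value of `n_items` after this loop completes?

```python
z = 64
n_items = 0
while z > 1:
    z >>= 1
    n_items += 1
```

Count right shifts until 1
`n_items` takes the values: 0 → 1 → 2 → 3 → 4 → 5 → 6

Answer: 6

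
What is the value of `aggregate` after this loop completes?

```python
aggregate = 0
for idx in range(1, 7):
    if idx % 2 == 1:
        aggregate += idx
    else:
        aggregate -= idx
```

Add odd, subtract even
`aggregate` takes the values: 0 → 1 → -1 → 2 → -2 → 3 → -3

Answer: -3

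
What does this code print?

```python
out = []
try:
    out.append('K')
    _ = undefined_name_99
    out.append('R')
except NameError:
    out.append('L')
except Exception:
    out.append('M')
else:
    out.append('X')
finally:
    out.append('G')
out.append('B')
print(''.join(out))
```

Execution trace: 'K' (try body) → 'L' (except NameError) → 'G' (finally) → 'B' (after the try/except). Output: KLGB

Answer: KLGB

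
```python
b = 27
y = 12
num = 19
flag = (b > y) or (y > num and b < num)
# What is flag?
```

Trace:
`b = 27` → b = 27
`y = 12` → y = 12
`num = 19` → num = 19
`flag = (b > y) or (y > num and b < num)` → flag = True
So flag = True

Answer: True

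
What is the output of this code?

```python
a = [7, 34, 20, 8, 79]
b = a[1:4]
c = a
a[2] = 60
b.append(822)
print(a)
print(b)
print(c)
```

Key concept: slice vs alias.
Step by step:
`a = [7, 34, 20, 8, 79]` → a = [7, 34, 20, 8, 79]
`b = a[1:4]` → b = [34, 20, 8]
`c = a` → c = [7, 34, 20, 8, 79] (same object as a)
`a[2] = 60` → a = [7, 34, 60, 8, 79] (same object as c); c = [7, 34, 60, 8, 79] (same object as a)
`b.append(822)` → b = [34, 20, 8, 822]
`print(a)` → prints [7, 34, 60, 8, 79]
`print(b)` → prints [34, 20, 8, 822]
`print(c)` → prints [7, 34, 60, 8, 79]

Answer:
[7, 34, 60, 8, 79]
[34, 20, 8, 822]
[7, 34, 60, 8, 79]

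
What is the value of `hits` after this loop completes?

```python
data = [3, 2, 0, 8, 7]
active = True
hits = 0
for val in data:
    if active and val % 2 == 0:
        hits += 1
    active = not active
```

Count even values at even positions
`hits` takes the values: 0 → 1

Answer: 1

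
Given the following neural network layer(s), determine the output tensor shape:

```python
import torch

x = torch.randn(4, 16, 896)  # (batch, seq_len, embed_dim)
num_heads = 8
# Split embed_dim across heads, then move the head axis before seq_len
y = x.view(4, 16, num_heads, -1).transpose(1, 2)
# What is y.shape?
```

Input: (4, 16, 896) -> head_dim = 896 // 8 = 112; after view: (4, 16, 8, 112) -> after transpose(1, 2): (4, 8, 16, 112) -> Output: (4, 8, 16, 112)

Answer: (4, 8, 16, 112)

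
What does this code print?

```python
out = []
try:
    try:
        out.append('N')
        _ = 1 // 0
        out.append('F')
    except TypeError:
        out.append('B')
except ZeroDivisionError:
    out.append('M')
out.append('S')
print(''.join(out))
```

Execution trace: 'N' (try body) → 'M' (outer except ZeroDivisionError) → 'S' (after the try/except). Output: NMS

Answer: NMS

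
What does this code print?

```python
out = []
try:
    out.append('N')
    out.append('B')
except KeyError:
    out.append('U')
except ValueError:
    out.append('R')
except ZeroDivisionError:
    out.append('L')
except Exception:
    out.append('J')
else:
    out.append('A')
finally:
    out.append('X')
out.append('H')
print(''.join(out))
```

Execution trace: 'N' (try body) → 'B' (try body, no exception) → 'A' (else) → 'X' (finally) → 'H' (after the try/except). Output: NBAXH

Answer: NBAXH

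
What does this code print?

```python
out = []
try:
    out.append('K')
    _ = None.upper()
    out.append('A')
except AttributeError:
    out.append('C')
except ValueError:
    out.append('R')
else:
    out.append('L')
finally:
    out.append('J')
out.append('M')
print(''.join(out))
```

Execution trace: 'K' (try body) → 'C' (except AttributeError) → 'J' (finally) → 'M' (after the try/except). Output: KCJM

Answer: KCJM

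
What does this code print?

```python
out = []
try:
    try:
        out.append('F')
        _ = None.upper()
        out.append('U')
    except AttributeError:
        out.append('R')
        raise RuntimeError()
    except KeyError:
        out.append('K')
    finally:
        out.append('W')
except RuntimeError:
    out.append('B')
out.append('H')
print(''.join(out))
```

Execution trace: 'F' (inner try body) → 'R' (inner except AttributeError) → 'W' (inner finally) → 'B' (outer except RuntimeError) → 'H' (after the try/except). Output: FRWBH

Answer: FRWBH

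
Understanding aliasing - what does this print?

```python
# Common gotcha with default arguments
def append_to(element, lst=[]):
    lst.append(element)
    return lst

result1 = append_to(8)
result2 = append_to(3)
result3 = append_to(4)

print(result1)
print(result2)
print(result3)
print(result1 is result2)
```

Key concept: mutable default argument gotcha.
Step by step:
`result1 = append_to(8)` → result1 = [8]
`result2 = append_to(3)` → result1 = [8, 3] (same object as result2); result2 = [8, 3] (same object as result1)
`result3 = append_to(4)` → result1 = [8, 3, 4] (same object as result2, result3); result2 = [8, 3, 4] (same object as result1, result3); result3 = [8, 3, 4] (same object as result1, result2)
`print(result1)` → prints [8, 3, 4]
`print(result2)` → prints [8, 3, 4]
`print(result3)` → prints [8, 3, 4]
`print(result1 is result2)` → prints True

Answer:
[8, 3, 4]
[8, 3, 4]
[8, 3, 4]
True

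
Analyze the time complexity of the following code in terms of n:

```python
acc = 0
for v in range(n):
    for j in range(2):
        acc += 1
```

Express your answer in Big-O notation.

Each loop level contributes: n × 1. Multiplying the contributions gives O(n).

Answer: O(n)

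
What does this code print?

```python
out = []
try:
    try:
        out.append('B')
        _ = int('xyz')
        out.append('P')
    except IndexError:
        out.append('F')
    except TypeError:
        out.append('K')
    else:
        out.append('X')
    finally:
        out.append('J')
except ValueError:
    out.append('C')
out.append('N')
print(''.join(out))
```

Execution trace: 'B' (try body) → 'J' (finally) → 'C' (outer except ValueError) → 'N' (after the try/except). Output: BJCN

Answer: BJCN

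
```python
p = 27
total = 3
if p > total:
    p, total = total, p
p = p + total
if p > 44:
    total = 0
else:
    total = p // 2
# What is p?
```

Trace:
`p = 27` → p = 27
`total = 3` → total = 3
`if p > total: ...` → p > total is True → p = 3; total = 27
`p = p + total` → p = 30
`if p > 44: ...` → p > 44 is False, take else branch → total = 15
So p = 30

Answer: 30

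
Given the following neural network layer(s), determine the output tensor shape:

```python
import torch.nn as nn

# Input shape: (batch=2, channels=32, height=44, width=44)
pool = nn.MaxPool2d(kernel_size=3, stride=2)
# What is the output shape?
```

Input: (2, 32, 44, 44) -> Output: (2, 32, 21, 21)

Answer: (2, 32, 21, 21)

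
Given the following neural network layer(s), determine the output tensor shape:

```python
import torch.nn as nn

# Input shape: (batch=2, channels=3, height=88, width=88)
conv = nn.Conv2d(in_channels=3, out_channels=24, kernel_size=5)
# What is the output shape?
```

Input: (2, 3, 88, 88) -> Output: (2, 24, 84, 84)

Answer: (2, 24, 84, 84)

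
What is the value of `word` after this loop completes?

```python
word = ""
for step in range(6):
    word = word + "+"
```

Repeat '+' 6 times
`word` takes the values: "" → "+" → "++" → "+++" → "++++" → "+++++" → "++++++"

Answer: "++++++"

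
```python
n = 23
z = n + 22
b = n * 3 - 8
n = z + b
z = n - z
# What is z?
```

Trace:
`n = 23` → n = 23
`z = n + 22` → z = 45
`b = n * 3 - 8` → b = 61
`n = z + b` → n = 106
`z = n - z` → z = 61
So z = 61

Answer: 61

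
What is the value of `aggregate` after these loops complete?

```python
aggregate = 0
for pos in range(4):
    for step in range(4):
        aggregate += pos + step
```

Sum of all pos+step for pos,step in 4x4
`aggregate` takes the values: 0 → 1 → 3 → 6 → 7 → 9 → 12 → 16 → 18 → 21 → 25 → 30 → 33 → 37 → 42 → 48

Answer: 48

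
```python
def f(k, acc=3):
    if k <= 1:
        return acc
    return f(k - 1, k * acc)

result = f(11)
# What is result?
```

Accumulator trace (n, acc): (11, 3) -> (10, 33) -> (9, 330) -> (8, 2970) -> (7, 23760) -> (6, 166320) -> (5, 997920) -> (4, 4989600) -> (3, 19958400) -> (2, 59875200) -> (1, 119750400) -> return 119750400

Answer: 119750400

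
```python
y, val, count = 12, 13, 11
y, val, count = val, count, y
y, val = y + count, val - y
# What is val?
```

Trace:
`y, val, count = 12, 13, 11` → y = 12; val = 13; count = 11
`y, val, count = val, count, y` → y = 13; val = 11; count = 12
`y, val = y + count, val - y` → y = 25; val = -2
So val = -2

Answer: -2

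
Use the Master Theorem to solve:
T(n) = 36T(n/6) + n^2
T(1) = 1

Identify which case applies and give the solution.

a=36, b=6, f(n)=n^2. log_6(36) = 2. Since c=2 = 2, Case 2 applies: T(n) = Θ(n^log_b(a) · log n) = O(n^2 log n).

Answer: O(n^2 log n) - Case 2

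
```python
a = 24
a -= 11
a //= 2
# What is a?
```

Trace:
`a = 24` → a = 24
`a -= 11` → a = 13
`a //= 2` → a = 6
So a = 6

Answer: 6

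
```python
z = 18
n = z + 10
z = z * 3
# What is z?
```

Trace:
`z = 18` → z = 18
`n = z + 10` → n = 28
`z = z * 3` → z = 54
So z = 54

Answer: 54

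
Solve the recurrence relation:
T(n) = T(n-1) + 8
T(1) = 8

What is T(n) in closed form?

Unrolling: T(n) = T(1) + 8·(n-1) = 8 + 8(n-1) = 8n.

Answer: T(n) = 8n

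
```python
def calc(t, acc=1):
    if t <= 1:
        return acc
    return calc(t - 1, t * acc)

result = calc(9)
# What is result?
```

Accumulator trace (n, acc): (9, 1) -> (8, 9) -> (7, 72) -> (6, 504) -> (5, 3024) -> (4, 15120) -> (3, 60480) -> (2, 181440) -> (1, 362880) -> return 362880

Answer: 362880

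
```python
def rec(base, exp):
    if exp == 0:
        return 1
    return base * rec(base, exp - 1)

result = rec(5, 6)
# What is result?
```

rec(5, 6) = 5 * 5 * 5 * 5 * 5 * 5 = 15625

Answer: 15625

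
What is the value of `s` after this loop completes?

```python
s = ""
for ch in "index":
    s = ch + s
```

Reverse 'index'
`s` takes the values: "" → "i" → "ni" → "dni" → "edni" → "xedni"

Answer: "xedni"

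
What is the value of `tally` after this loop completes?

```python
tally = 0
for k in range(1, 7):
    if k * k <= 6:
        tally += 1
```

Count numbers where k² ≤ 6
`tally` takes the values: 0 → 1 → 2

Answer: 2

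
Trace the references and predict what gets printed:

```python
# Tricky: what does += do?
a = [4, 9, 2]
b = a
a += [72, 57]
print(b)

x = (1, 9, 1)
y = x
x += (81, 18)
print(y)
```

Key concept: += behavior differs for mutable vs immutable.
Step by step:
`a = [4, 9, 2]` → a = [4, 9, 2]
`b = a` → b = [4, 9, 2] (same object as a)
`a += [72, 57]` → a = [4, 9, 2, 72, 57] (same object as b); b = [4, 9, 2, 72, 57] (same object as a)
`print(b)` → prints [4, 9, 2, 72, 57]
`x = (1, 9, 1)` → x = (1, 9, 1)
`y = x` → y = (1, 9, 1)
`x += (81, 18)` → x = (1, 9, 1, 81, 18)
`print(y)` → prints (1, 9, 1)

Answer:
[4, 9, 2, 72, 57]
(1, 9, 1)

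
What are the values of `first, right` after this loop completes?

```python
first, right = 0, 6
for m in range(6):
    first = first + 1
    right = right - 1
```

first goes 0→6, right goes 6→0
`first, right` takes the values: (0, 6) → (1, 6) → (1, 5) → (2, 5) → (2, 4) → (3, 4) → (3, 3) → (4, 3) → (4, 2) → (5, 2) → (5, 1) → (6, 1) → (6, 0)

Answer: 6, 0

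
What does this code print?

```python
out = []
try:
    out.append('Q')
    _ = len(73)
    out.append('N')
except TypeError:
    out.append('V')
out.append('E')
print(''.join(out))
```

Execution trace: 'Q' (try body) → 'V' (except TypeError) → 'E' (after the try/except). Output: QVE

Answer: QVE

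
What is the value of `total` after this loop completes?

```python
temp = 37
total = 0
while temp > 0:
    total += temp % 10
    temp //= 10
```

Sum digits of 37
`total` takes the values: 0 → 7 → 10

Answer: 10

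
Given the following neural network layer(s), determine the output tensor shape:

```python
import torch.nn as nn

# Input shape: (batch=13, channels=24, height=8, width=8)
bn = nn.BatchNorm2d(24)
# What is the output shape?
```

Input: (13, 24, 8, 8) -> Output: (13, 24, 8, 8)

Answer: (13, 24, 8, 8)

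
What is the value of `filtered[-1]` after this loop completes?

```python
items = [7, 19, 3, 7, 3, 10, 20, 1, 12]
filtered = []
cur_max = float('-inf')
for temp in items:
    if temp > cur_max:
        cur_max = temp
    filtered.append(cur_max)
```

Running max ends at 20
`filtered` takes the values: [] → [7] → [7, 19] → [7, 19, 19] → [7, 19, 19, 19] → [7, 19, 19, 19, 19] → [7, 19, 19, 19, 19, 19] → [7, 19, 19, 19, 19, 19, 20] → [7, 19, 19, 19, 19, 19, 20, 20] → [7, 19, 19, 19, 19, 19, 20, 20, 20]
So `filtered[-1]` = 20

Answer: 20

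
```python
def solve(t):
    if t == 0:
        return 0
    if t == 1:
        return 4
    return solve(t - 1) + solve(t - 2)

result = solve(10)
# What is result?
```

Build up from base cases: solve(0)=0, solve(1)=4, solve(2)=4, solve(3)=8, solve(4)=12, solve(5)=20, solve(6)=32, ..., solve(10)=220

Answer: 220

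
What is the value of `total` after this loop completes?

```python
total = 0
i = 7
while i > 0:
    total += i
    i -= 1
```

Sum 7 down to 1
`total` takes the values: 0 → 7 → 13 → 18 → 22 → 25 → 27 → 28

Answer: 28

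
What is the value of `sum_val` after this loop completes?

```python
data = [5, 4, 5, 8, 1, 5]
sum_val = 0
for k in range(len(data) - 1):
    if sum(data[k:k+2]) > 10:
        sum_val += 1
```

Count windows with sum > 10
`sum_val` takes the values: 0 → 1

Answer: 1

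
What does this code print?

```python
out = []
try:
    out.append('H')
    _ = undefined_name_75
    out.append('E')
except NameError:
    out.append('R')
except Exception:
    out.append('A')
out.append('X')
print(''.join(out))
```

Execution trace: 'H' (try body) → 'R' (except NameError) → 'X' (after the try/except). Output: HRX

Answer: HRX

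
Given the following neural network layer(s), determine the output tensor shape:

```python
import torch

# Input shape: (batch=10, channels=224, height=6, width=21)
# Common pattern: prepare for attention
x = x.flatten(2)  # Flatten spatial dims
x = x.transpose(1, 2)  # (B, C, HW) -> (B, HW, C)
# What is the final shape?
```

Input: (10, 224, 6, 21) -> after flatten(2): (10, 224, 126) -> Output: (10, 126, 224)

Answer: (10, 126, 224)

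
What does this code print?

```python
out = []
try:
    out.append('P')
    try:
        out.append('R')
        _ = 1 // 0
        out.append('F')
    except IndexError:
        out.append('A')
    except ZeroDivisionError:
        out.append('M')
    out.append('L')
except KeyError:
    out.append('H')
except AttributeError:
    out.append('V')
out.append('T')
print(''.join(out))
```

Execution trace: 'P' (try body) → 'R' (inner try body) → 'M' (inner except ZeroDivisionError) → 'L' (try body, no exception) → 'T' (after the try/except). Output: PRMLT

Answer: PRMLT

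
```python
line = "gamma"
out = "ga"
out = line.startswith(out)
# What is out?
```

Trace:
`line = "gamma"` → line = 'gamma'
`out = "ga"` → out = 'ga'
`out = line.startswith(out)` → out = True
So out = True

Answer: True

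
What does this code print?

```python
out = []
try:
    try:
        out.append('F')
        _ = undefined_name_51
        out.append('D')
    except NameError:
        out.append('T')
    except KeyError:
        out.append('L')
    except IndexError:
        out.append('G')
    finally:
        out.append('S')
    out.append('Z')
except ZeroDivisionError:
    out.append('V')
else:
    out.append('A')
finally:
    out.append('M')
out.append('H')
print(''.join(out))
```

Execution trace: 'F' (inner try body) → 'T' (inner except NameError) → 'S' (inner finally) → 'Z' (try body, no exception) → 'A' (else) → 'M' (finally) → 'H' (after the try/except). Output: FTSZAMH

Answer: FTSZAMH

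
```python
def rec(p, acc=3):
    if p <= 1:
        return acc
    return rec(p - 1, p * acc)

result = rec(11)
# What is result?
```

Accumulator trace (n, acc): (11, 3) -> (10, 33) -> (9, 330) -> (8, 2970) -> (7, 23760) -> (6, 166320) -> (5, 997920) -> (4, 4989600) -> (3, 19958400) -> (2, 59875200) -> (1, 119750400) -> return 119750400

Answer: 119750400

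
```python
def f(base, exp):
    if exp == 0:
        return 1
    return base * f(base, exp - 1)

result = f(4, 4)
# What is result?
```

f(4, 4) = 4 * 4 * 4 * 4 = 256

Answer: 256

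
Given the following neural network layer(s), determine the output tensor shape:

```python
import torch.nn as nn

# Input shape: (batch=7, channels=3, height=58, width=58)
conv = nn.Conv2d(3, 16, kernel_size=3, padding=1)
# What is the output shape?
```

Input: (7, 3, 58, 58) -> Output: (7, 16, 58, 58)

Answer: (7, 16, 58, 58)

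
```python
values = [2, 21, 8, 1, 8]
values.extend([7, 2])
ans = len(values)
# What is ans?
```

Trace:
`values = [2, 21, 8, 1, 8]` → values = [2, 21, 8, 1, 8]
`values.extend([7, 2])` → values = [2, 21, 8, 1, 8, 7, 2]
`ans = len(values)` → ans = 7
So ans = 7

Answer: 7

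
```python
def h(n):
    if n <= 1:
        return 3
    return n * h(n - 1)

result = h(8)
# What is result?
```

h(8) = 8 * 7 * 6 * 5 * 4 * 3 * 2 * 3 = 120960

Answer: 120960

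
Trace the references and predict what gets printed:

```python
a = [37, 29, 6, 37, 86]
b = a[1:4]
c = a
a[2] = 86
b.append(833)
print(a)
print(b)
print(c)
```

Key concept: slice vs alias.
Step by step:
`a = [37, 29, 6, 37, 86]` → a = [37, 29, 6, 37, 86]
`b = a[1:4]` → b = [29, 6, 37]
`c = a` → c = [37, 29, 6, 37, 86] (same object as a)
`a[2] = 86` → a = [37, 29, 86, 37, 86] (same object as c); c = [37, 29, 86, 37, 86] (same object as a)
`b.append(833)` → b = [29, 6, 37, 833]
`print(a)` → prints [37, 29, 86, 37, 86]
`print(b)` → prints [29, 6, 37, 833]
`print(c)` → prints [37, 29, 86, 37, 86]

Answer:
[37, 29, 86, 37, 86]
[29, 6, 37, 833]
[37, 29, 86, 37, 86]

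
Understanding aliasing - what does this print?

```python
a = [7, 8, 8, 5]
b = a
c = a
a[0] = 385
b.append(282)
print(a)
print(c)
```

Key concept: multiple aliases.
Step by step:
`a = [7, 8, 8, 5]` → a = [7, 8, 8, 5]
`b = a` → b = [7, 8, 8, 5] (same object as a)
`c = a` → c = [7, 8, 8, 5] (same object as a, b)
`a[0] = 385` → a = [385, 8, 8, 5] (same object as b, c); b = [385, 8, 8, 5] (same object as a, c); c = [385, 8, 8, 5] (same object as a, b)
`b.append(282)` → a = [385, 8, 8, 5, 282] (same object as b, c); b = [385, 8, 8, 5, 282] (same object as a, c); c = [385, 8, 8, 5, 282] (same object as a, b)
`print(a)` → prints [385, 8, 8, 5, 282]
`print(c)` → prints [385, 8, 8, 5, 282]

Answer:
[385, 8, 8, 5, 282]
[385, 8, 8, 5, 282]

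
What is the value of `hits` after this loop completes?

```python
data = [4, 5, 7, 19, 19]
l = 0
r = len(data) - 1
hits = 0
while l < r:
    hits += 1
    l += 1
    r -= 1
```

Iterations until pointers meet (list length 5)
`hits` takes the values: 0 → 1 → 2

Answer: 2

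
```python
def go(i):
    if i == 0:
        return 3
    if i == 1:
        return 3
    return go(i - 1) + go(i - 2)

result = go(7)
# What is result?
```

Build up from base cases: go(0)=3, go(1)=3, go(2)=6, go(3)=9, go(4)=15, go(5)=24, go(6)=39, ..., go(7)=63

Answer: 63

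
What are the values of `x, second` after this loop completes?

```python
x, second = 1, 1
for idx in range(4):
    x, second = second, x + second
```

Fibonacci: after 4 iterations
`x, second` takes the values: (1, 1) → (1, 2) → (2, 3) → (3, 5) → (5, 8)

Answer: 5, 8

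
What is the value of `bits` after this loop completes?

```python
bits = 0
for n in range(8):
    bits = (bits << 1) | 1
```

Build 8 consecutive 1-bits: 0b11111111
`bits` takes the values: 0 → 1 → 3 → 7 → 15 → 31 → 63 → 127 → 255

Answer: 255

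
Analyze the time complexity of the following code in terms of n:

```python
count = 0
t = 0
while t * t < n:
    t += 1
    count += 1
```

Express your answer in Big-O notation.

Each loop level contributes: √n. Multiplying the contributions gives O(√n).

Answer: O(√n)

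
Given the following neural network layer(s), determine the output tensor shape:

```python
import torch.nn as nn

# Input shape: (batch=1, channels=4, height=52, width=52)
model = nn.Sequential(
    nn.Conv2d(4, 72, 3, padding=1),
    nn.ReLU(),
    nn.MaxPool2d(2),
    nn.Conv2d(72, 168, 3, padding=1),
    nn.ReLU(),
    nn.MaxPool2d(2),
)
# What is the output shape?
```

Input: (1, 4, 52, 52) -> after first Conv2d: (1, 72, 52, 52) -> after first MaxPool2d: (1, 72, 26, 26) -> after second Conv2d: (1, 168, 26, 26) -> Output: (1, 168, 13, 13)

Answer: (1, 168, 13, 13)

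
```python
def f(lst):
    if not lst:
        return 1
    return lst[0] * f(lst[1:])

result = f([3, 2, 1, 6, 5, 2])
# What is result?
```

Product over [3, 2, 1, 6, 5, 2] = 3 * 2 * 1 * 6 * 5 * 2 = 360

Answer: 360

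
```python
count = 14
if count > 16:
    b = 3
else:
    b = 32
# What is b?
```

Trace:
`count = 14` → count = 14
`if count > 16: ...` → count > 16 is False, take else branch → b = 32
So b = 32

Answer: 32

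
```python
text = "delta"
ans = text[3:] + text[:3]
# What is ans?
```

Trace:
`text = "delta"` → text = 'delta'
`ans = text[3:] + text[:3]` → ans = 'tadel'
So ans = 'tadel'

Answer: 'tadel'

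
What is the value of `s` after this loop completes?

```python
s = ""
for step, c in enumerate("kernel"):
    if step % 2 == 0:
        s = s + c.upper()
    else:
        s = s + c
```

Uppercase even positions in 'kernel'
`s` takes the values: "" → "K" → "Ke" → "KeR" → "KeRn" → "KeRnE" → "KeRnEl"

Answer: "KeRnEl"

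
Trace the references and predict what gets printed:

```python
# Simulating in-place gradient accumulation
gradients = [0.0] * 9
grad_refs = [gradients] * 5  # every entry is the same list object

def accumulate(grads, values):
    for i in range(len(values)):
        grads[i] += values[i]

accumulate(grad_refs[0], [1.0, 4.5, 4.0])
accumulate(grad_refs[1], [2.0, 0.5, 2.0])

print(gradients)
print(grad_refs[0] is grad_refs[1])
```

Key concept: gradient accumulation aliasing.
Step by step:
`gradients = [0.0] * 9` → gradients = [0.0, 0.0, 0.0, 0.0, 0.0, 0.0, 0.0, 0.0, 0.0]
`grad_refs = [gradients] * 5` → grad_refs = [[0.0, 0.0, 0.0, 0.0, 0.0, 0.0, 0.0, 0.0, 0.0], [0.0, 0.0, 0.0, 0.0, 0.0, 0.0, 0.0, 0.0, 0.0], [0.0, 0.0, 0.0, 0.0, 0.0, 0.0, 0.0, 0.0, 0.0], [0.0, 0.0, 0.0, 0.0, 0.0, 0.0, 0.0, 0.0, 0.0], [0.0, 0.0, 0.0, 0.0, 0.0, 0.0, 0.0, 0.0, 0.0]]
`accumulate(grad_refs[0], [1.0, 4.5, 4.0])` → gradients = [1.0, 4.5, 4.0, 0.0, 0.0, 0.0, 0.0, 0.0, 0.0]; grad_refs = [[1.0, 4.5, 4.0, 0.0, 0.0, 0.0, 0.0, 0.0, 0.0], [1.0, 4.5, 4.0, 0.0, 0.0, 0.0, 0.0, 0.0, 0.0], [1.0, 4.5, 4.0, 0.0, 0.0, 0.0, 0.0, 0.0, 0.0], [1.0, 4.5, 4.0, 0.0, 0.0, 0.0, 0.0, 0.0, 0.0], [1.0, 4.5, 4.0, 0.0, 0.0, 0.0, 0.0, 0.0, 0.0]]
`accumulate(grad_refs[1], [2.0, 0.5, 2.0])` → gradients = [3.0, 5.0, 6.0, 0.0, 0.0, 0.0, 0.0, 0.0, 0.0]; grad_refs = [[3.0, 5.0, 6.0, 0.0, 0.0, 0.0, 0.0, 0.0, 0.0], [3.0, 5.0, 6.0, 0.0, 0.0, 0.0, 0.0, 0.0, 0.0], [3.0, 5.0, 6.0, 0.0, 0.0, 0.0, 0.0, 0.0, 0.0], [3.0, 5.0, 6.0, 0.0, 0.0, 0.0, 0.0, 0.0, 0.0], [3.0, 5.0, 6.0, 0.0, 0.0, 0.0, 0.0, 0.0, 0.0]]
`print(gradients)` → prints [3.0, 5.0, 6.0, 0.0, 0.0, 0.0, 0.0, 0.0, 0.0]
`print(grad_refs[0] is grad_refs[1])` → prints True

Answer:
[3.0, 5.0, 6.0, 0.0, 0.0, 0.0, 0.0, 0.0, 0.0]
True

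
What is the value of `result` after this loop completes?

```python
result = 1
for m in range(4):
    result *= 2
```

2^4 = 16
`result` takes the values: 1 → 2 → 4 → 8 → 16

Answer: 16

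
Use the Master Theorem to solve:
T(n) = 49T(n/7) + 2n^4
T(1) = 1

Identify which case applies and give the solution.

a=49, b=7, f(n)=2n^4. log_7(49) = 2. Since c=4 > 2 and the regularity condition holds (49(n/7)^4 = (49/7^4)n^4 with 49/7^4 < 1), Case 3 applies: T(n) = Θ(f(n)) = O(n^4).

Answer: O(n^4) - Case 3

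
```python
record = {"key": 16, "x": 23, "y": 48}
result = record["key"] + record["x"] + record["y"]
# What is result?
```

Trace:
`record = {"key": 16, "x": 23, "y": 48}` → record = {'key': 16, 'x': 23, 'y': 48}
`result = record["key"] + record["x"] + record["y"]` → result = 87
So result = 87

Answer: 87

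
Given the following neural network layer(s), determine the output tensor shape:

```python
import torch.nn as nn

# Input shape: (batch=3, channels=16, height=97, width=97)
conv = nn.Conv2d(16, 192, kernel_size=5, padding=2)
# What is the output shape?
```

Input: (3, 16, 97, 97) -> Output: (3, 192, 97, 97)

Answer: (3, 192, 97, 97)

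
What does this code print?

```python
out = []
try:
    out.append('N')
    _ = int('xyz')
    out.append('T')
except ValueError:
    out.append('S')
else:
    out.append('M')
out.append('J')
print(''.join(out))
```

Execution trace: 'N' (try body) → 'S' (except ValueError) → 'J' (after the try/except). Output: NSJ

Answer: NSJ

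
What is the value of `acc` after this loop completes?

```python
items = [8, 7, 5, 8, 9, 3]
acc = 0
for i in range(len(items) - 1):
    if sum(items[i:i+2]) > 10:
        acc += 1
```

Count windows with sum > 10
`acc` takes the values: 0 → 1 → 2 → 3 → 4 → 5

Answer: 5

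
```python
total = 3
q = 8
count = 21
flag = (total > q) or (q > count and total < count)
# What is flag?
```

Trace:
`total = 3` → total = 3
`q = 8` → q = 8
`count = 21` → count = 21
`flag = (total > q) or (q > count and total < count)` → flag = False
So flag = False

Answer: False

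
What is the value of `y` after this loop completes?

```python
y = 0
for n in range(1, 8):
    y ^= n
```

XOR of 1 to 7
`y` takes the values: 0 → 1 → 3 → 0 → 4 → 1 → 7 → 0

Answer: 0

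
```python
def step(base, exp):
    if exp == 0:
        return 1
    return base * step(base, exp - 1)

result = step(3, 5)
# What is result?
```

step(3, 5) = 3 * 3 * 3 * 3 * 3 = 243

Answer: 243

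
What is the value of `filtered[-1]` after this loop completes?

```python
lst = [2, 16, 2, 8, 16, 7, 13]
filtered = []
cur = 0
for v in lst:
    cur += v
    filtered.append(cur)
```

Cumulative sum ends at 64
`filtered` takes the values: [] → [2] → [2, 18] → [2, 18, 20] → [2, 18, 20, 28] → [2, 18, 20, 28, 44] → [2, 18, 20, 28, 44, 51] → [2, 18, 20, 28, 44, 51, 64]
So `filtered[-1]` = 64

Answer: 64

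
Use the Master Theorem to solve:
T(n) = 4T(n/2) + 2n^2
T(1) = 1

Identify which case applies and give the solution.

a=4, b=2, f(n)=2n^2. log_2(4) = 2. Since c=2 = 2, Case 2 applies: T(n) = Θ(n^log_b(a) · log n) = O(n^2 log n).

Answer: O(n^2 log n) - Case 2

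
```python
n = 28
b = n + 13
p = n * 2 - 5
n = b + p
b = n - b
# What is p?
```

Trace:
`n = 28` → n = 28
`b = n + 13` → b = 41
`p = n * 2 - 5` → p = 51
`n = b + p` → n = 92
`b = n - b` → b = 51
So p = 51

Answer: 51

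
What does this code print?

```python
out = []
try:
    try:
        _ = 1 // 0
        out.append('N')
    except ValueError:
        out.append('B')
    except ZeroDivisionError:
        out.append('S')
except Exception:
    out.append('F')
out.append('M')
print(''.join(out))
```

Execution trace: 'S' (inner except ZeroDivisionError) → 'M' (after the try/except). Output: SM

Answer: SM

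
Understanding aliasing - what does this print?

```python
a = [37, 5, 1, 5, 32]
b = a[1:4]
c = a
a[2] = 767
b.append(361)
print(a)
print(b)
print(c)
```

Key concept: slice vs alias.
Step by step:
`a = [37, 5, 1, 5, 32]` → a = [37, 5, 1, 5, 32]
`b = a[1:4]` → b = [5, 1, 5]
`c = a` → c = [37, 5, 1, 5, 32] (same object as a)
`a[2] = 767` → a = [37, 5, 767, 5, 32] (same object as c); c = [37, 5, 767, 5, 32] (same object as a)
`b.append(361)` → b = [5, 1, 5, 361]
`print(a)` → prints [37, 5, 767, 5, 32]
`print(b)` → prints [5, 1, 5, 361]
`print(c)` → prints [37, 5, 767, 5, 32]

Answer:
[37, 5, 767, 5, 32]
[5, 1, 5, 361]
[37, 5, 767, 5, 32]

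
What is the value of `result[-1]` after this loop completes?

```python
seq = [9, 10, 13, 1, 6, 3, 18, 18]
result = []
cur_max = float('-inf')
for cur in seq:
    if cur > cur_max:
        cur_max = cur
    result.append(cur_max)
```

Running max ends at 18
`result` takes the values: [] → [9] → [9, 10] → [9, 10, 13] → [9, 10, 13, 13] → [9, 10, 13, 13, 13] → [9, 10, 13, 13, 13, 13] → [9, 10, 13, 13, 13, 13, 18] → [9, 10, 13, 13, 13, 13, 18, 18]
So `result[-1]` = 18

Answer: 18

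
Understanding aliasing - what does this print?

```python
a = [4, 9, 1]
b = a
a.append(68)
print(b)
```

Key concept: basic list aliasing.
Step by step:
`a = [4, 9, 1]` → a = [4, 9, 1]
`b = a` → b = [4, 9, 1] (same object as a)
`a.append(68)` → a = [4, 9, 1, 68] (same object as b); b = [4, 9, 1, 68] (same object as a)
`print(b)` → prints [4, 9, 1, 68]

Answer: [4, 9, 1, 68]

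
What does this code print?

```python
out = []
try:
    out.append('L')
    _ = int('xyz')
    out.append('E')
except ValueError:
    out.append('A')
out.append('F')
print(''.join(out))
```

Execution trace: 'L' (try body) → 'A' (except ValueError) → 'F' (after the try/except). Output: LAF

Answer: LAF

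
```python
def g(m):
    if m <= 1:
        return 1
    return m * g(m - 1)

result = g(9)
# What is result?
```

g(9) = 9 * 8 * 7 * 6 * 5 * 4 * 3 * 2 * 1 = 362880

Answer: 362880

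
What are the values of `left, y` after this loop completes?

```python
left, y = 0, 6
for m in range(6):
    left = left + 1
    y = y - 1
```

left goes 0→6, y goes 6→0
`left, y` takes the values: (0, 6) → (1, 6) → (1, 5) → (2, 5) → (2, 4) → (3, 4) → (3, 3) → (4, 3) → (4, 2) → (5, 2) → (5, 1) → (6, 1) → (6, 0)

Answer: 6, 0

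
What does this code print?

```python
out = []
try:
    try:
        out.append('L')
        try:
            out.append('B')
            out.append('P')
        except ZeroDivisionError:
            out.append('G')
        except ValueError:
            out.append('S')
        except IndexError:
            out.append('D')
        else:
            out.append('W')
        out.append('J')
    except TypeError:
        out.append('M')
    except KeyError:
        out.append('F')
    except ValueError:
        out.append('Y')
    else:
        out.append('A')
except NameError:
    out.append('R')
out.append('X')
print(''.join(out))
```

Execution trace: 'L' (try body) → 'B' (inner try body) → 'P' (inner try body, no exception) → 'W' (inner else) → 'J' (try body, no exception) → 'A' (else) → 'X' (after the try/except). Output: LBPWJAX

Answer: LBPWJAX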